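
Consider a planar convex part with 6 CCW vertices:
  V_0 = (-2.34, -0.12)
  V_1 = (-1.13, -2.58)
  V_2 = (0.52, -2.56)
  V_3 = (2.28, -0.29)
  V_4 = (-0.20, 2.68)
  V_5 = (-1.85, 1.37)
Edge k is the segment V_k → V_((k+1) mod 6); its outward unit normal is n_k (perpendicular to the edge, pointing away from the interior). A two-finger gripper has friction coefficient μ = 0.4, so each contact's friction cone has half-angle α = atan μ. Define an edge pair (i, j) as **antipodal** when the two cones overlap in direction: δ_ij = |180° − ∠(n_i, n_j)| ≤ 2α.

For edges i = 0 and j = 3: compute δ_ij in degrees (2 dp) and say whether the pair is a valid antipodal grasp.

δ = 13.67°, valid

α = atan 0.4 = 21.80°;  2α = 43.60°
edge 0: e_0 = (+1.21, -2.46);  n_0 = (-0.8973, -0.4414)
edge 3: e_3 = (-2.48, +2.97);  n_3 = (+0.7676, +0.6409)
∠(n_0, n_3) = 166.33°
δ = |180° − 166.33°| = 13.67°
13.67° ≤ 2α = 43.60°  →  valid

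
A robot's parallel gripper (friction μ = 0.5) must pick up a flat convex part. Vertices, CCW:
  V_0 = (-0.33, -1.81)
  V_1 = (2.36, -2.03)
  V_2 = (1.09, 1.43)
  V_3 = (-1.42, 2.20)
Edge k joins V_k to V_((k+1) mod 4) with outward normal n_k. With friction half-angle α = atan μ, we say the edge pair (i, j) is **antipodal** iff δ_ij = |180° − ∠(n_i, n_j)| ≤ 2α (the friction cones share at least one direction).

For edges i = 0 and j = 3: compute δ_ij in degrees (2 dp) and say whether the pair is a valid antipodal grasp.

α = atan 0.5 = 26.57°;  2α = 53.13°
edge 0: e_0 = (+2.69, -0.22);  n_0 = (-0.0815, -0.9967)
edge 3: e_3 = (+1.09, -4.01);  n_3 = (-0.9650, -0.2623)
∠(n_0, n_3) = 70.12°
δ = |180° − 70.12°| = 109.88°
109.88° > 2α = 53.13°  →  invalid

δ = 109.88°, invalid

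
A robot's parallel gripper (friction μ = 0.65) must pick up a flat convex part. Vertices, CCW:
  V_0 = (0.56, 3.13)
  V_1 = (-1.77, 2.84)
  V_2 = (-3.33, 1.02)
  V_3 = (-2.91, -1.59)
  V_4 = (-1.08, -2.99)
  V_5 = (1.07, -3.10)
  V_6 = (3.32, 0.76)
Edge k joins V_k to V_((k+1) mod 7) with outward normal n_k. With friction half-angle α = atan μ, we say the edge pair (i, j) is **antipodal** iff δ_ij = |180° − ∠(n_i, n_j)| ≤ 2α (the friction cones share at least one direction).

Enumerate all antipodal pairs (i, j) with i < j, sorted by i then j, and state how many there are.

α = atan 0.65 = 33.02°;  2α = 66.05°
n_0 = (-0.1235, +0.9923)
n_1 = (-0.7593, +0.6508)
n_2 = (-0.9873, -0.1589)
n_3 = (-0.6076, -0.7942)
n_4 = (-0.0511, -0.9987)
n_5 = (+0.8639, -0.5036)
n_6 = (+0.6515, +0.7587)
  (0,1): δ = 137.70°  ·
  (0,2): δ = 87.95°  ·
  (0,3): δ = 44.51°  ✓
  (0,4): δ = 10.02°  ✓
  (0,5): δ = 52.67°  ✓
  (0,6): δ = 132.25°  ·
  (1,2): δ = 130.26°  ·
  (1,3): δ = 86.82°  ·
  (1,4): δ = 52.33°  ✓
  (1,5): δ = 10.36°  ✓
  (1,6): δ = 89.95°  ·
  (2,3): δ = 136.56°  ·
  (2,4): δ = 102.07°  ·
  (2,5): δ = 39.38°  ✓
  (2,6): δ = 40.21°  ✓
  (3,4): δ = 145.51°  ·
  (3,5): δ = 82.82°  ·
  (3,6): δ = 3.24°  ✓
  (4,5): δ = 117.31°  ·
  (4,6): δ = 37.72°  ✓
  (5,6): δ = 100.41°  ·
antipodal pairs: 9

count = 9; pairs: (0,3), (0,4), (0,5), (1,4), (1,5), (2,5), (2,6), (3,6), (4,6)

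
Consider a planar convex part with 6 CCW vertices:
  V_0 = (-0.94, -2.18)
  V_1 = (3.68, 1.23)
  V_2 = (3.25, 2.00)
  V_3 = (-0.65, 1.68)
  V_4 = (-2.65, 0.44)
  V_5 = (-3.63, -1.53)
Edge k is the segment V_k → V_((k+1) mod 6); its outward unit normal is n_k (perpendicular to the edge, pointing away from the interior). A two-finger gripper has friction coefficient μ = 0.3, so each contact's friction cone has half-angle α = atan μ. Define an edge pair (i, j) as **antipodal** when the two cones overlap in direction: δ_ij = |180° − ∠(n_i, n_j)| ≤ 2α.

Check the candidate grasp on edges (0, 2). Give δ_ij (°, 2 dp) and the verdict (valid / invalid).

α = atan 0.3 = 16.70°;  2α = 33.40°
edge 0: e_0 = (+4.62, +3.41);  n_0 = (+0.5939, -0.8046)
edge 2: e_2 = (-3.90, -0.32);  n_2 = (-0.0818, +0.9967)
∠(n_0, n_2) = 148.26°
δ = |180° − 148.26°| = 31.74°
31.74° ≤ 2α = 33.40°  →  valid

δ = 31.74°, valid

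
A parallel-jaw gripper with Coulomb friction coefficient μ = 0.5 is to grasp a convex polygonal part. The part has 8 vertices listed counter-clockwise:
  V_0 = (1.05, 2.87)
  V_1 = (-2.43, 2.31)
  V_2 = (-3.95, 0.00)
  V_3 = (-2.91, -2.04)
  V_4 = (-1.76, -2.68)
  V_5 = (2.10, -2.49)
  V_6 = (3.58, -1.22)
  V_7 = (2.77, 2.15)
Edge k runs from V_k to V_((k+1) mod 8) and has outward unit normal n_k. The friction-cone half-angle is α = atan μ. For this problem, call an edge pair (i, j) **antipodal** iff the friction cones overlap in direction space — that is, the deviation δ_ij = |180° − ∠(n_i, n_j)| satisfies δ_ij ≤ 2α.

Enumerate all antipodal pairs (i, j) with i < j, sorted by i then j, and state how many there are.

α = atan 0.5 = 26.57°;  2α = 53.13°
n_0 = (-0.1589, +0.9873)
n_1 = (-0.8354, +0.5497)
n_2 = (-0.8909, -0.4542)
n_3 = (-0.4863, -0.8738)
n_4 = (+0.0492, -0.9988)
n_5 = (+0.6512, -0.7589)
n_6 = (+0.9723, +0.2337)
n_7 = (+0.3861, +0.9224)
  (0,1): δ = 132.49°  ·
  (0,2): δ = 72.13°  ·
  (0,3): δ = 38.24°  ✓
  (0,4): δ = 6.32°  ✓
  (0,5): δ = 31.49°  ✓
  (0,6): δ = 94.37°  ·
  (0,7): δ = 148.14°  ·
  (1,2): δ = 119.64°  ·
  (1,3): δ = 85.75°  ·
  (1,4): δ = 53.84°  ·
  (1,5): δ = 16.02°  ✓
  (1,6): δ = 46.86°  ✓
  (1,7): δ = 100.63°  ·
  (2,3): δ = 146.11°  ·
  (2,4): δ = 114.19°  ·
  (2,5): δ = 76.38°  ·
  (2,6): δ = 13.50°  ✓
  (2,7): δ = 40.27°  ✓
  (3,4): δ = 148.09°  ·
  (3,5): δ = 110.27°  ·
  (3,6): δ = 47.39°  ✓
  (3,7): δ = 6.38°  ✓
  (4,5): δ = 142.18°  ·
  (4,6): δ = 79.30°  ·
  (4,7): δ = 25.53°  ✓
  (5,6): δ = 117.12°  ·
  (5,7): δ = 63.35°  ·
  (6,7): δ = 126.23°  ·
antipodal pairs: 10

count = 10; pairs: (0,3), (0,4), (0,5), (1,5), (1,6), (2,6), (2,7), (3,6), (3,7), (4,7)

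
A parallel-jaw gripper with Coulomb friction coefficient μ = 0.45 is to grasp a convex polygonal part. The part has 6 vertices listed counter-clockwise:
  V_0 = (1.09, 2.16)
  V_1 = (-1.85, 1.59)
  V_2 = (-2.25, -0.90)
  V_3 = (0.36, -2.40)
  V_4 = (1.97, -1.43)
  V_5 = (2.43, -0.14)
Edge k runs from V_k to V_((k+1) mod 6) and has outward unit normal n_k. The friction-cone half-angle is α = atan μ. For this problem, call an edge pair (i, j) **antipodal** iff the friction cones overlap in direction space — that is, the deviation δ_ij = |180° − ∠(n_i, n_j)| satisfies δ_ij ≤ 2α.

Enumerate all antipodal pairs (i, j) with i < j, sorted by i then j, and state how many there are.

count = 5; pairs: (0,2), (0,3), (1,4), (1,5), (2,5)

α = atan 0.45 = 24.23°;  2α = 48.46°
n_0 = (-0.1903, +0.9817)
n_1 = (-0.9873, +0.1586)
n_2 = (-0.4983, -0.8670)
n_3 = (+0.5161, -0.8566)
n_4 = (+0.9419, -0.3359)
n_5 = (+0.8641, +0.5034)
  (0,1): δ = 110.10°  ·
  (0,2): δ = 40.86°  ✓
  (0,3): δ = 20.10°  ✓
  (0,4): δ = 59.40°  ·
  (0,5): δ = 109.25°  ·
  (1,2): δ = 110.76°  ·
  (1,3): δ = 49.81°  ·
  (1,4): δ = 10.50°  ✓
  (1,5): δ = 39.35°  ✓
  (2,3): δ = 119.05°  ·
  (2,4): δ = 79.74°  ·
  (2,5): δ = 29.89°  ✓
  (3,4): δ = 140.69°  ·
  (3,5): δ = 90.84°  ·
  (4,5): δ = 130.15°  ·
antipodal pairs: 5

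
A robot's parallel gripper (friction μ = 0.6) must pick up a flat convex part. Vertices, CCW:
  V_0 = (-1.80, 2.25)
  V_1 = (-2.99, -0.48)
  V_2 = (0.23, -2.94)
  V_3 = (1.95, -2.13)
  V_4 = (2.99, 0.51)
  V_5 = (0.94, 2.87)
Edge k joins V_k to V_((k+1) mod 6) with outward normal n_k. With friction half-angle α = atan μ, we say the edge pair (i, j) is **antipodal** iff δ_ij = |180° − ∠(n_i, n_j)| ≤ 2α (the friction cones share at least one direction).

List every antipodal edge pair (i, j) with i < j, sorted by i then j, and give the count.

count = 6; pairs: (0,2), (0,3), (1,4), (1,5), (2,5), (3,5)

α = atan 0.6 = 30.96°;  2α = 61.93°
n_0 = (-0.9167, +0.3996)
n_1 = (-0.6071, -0.7946)
n_2 = (+0.4261, -0.9047)
n_3 = (+0.9304, -0.3665)
n_4 = (+0.7549, +0.6558)
n_5 = (-0.2207, +0.9753)
  (0,1): δ = 103.83°  ·
  (0,2): δ = 41.23°  ✓
  (0,3): δ = 2.05°  ✓
  (0,4): δ = 64.53°  ·
  (0,5): δ = 126.30°  ·
  (1,2): δ = 117.40°  ·
  (1,3): δ = 74.12°  ·
  (1,4): δ = 11.64°  ✓
  (1,5): δ = 50.13°  ✓
  (2,3): δ = 136.72°  ·
  (2,4): δ = 74.24°  ·
  (2,5): δ = 12.47°  ✓
  (3,4): δ = 117.52°  ·
  (3,5): δ = 55.75°  ✓
  (4,5): δ = 118.23°  ·
antipodal pairs: 6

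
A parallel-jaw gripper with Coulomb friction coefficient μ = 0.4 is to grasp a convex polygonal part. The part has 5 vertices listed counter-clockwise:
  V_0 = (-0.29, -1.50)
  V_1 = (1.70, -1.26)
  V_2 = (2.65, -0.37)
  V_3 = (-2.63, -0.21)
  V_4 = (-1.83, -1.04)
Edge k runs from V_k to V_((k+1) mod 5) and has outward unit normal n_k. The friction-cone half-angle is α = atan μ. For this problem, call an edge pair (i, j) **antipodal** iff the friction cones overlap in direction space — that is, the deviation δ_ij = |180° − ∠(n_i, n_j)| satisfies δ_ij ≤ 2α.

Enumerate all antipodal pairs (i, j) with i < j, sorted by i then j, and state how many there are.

count = 2; pairs: (0,2), (2,4)

α = atan 0.4 = 21.80°;  2α = 43.60°
n_0 = (+0.1197, -0.9928)
n_1 = (+0.6837, -0.7298)
n_2 = (+0.0303, +0.9995)
n_3 = (-0.7200, -0.6940)
n_4 = (-0.2862, -0.9582)
  (0,1): δ = 143.74°  ·
  (0,2): δ = 8.61°  ✓
  (0,3): δ = 127.07°  ·
  (0,4): δ = 156.49°  ·
  (1,2): δ = 44.87°  ·
  (1,3): δ = 90.81°  ·
  (1,4): δ = 120.24°  ·
  (2,3): δ = 44.32°  ·
  (2,4): δ = 14.90°  ✓
  (3,4): δ = 150.58°  ·
antipodal pairs: 2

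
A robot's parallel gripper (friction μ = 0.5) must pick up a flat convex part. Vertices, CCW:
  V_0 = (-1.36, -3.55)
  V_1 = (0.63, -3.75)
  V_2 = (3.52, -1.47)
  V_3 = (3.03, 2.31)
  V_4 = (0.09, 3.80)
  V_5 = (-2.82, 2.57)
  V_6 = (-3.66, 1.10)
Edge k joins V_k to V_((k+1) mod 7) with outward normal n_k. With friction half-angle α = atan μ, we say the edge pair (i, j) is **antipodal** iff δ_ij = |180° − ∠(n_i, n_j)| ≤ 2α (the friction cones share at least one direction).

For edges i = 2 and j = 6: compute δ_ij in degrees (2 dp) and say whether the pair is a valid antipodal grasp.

α = atan 0.5 = 26.57°;  2α = 53.13°
edge 2: e_2 = (-0.49, +3.78);  n_2 = (+0.9917, +0.1286)
edge 6: e_6 = (+2.30, -4.65);  n_6 = (-0.8963, -0.4434)
∠(n_2, n_6) = 161.07°
δ = |180° − 161.07°| = 18.93°
18.93° ≤ 2α = 53.13°  →  valid

δ = 18.93°, valid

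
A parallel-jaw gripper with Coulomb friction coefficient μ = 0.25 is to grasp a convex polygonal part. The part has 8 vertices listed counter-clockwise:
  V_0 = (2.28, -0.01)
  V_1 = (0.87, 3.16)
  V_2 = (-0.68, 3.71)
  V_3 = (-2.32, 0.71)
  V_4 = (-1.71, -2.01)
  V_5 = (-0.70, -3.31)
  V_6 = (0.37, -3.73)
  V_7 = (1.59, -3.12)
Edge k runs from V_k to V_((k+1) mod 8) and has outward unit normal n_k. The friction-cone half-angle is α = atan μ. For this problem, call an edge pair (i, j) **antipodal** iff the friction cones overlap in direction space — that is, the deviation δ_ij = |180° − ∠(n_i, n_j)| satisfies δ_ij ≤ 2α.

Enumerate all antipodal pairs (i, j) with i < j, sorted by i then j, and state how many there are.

α = atan 0.25 = 14.04°;  2α = 28.07°
n_0 = (+0.9137, +0.4064)
n_1 = (+0.3344, +0.9424)
n_2 = (-0.8774, +0.4797)
n_3 = (-0.9758, -0.2188)
n_4 = (-0.7897, -0.6135)
n_5 = (-0.3654, -0.9309)
n_6 = (+0.4472, -0.8944)
n_7 = (+0.9763, -0.2166)
  (0,1): δ = 133.52°  ·
  (0,2): δ = 52.64°  ·
  (0,3): δ = 11.34°  ✓
  (0,4): δ = 13.87°  ✓
  (0,5): δ = 44.59°  ·
  (0,6): δ = 92.59°  ·
  (0,7): δ = 143.51°  ·
  (1,2): δ = 99.13°  ·
  (1,3): δ = 57.82°  ·
  (1,4): δ = 32.62°  ·
  (1,5): δ = 1.89°  ✓
  (1,6): δ = 46.10°  ·
  (1,7): δ = 97.03°  ·
  (2,3): δ = 138.70°  ·
  (2,4): δ = 113.49°  ·
  (2,5): δ = 82.77°  ·
  (2,6): δ = 34.77°  ·
  (2,7): δ = 16.15°  ✓
  (3,4): δ = 154.80°  ·
  (3,5): δ = 124.07°  ·
  (3,6): δ = 76.08°  ·
  (3,7): δ = 25.15°  ✓
  (4,5): δ = 149.28°  ·
  (4,6): δ = 101.28°  ·
  (4,7): δ = 50.35°  ·
  (5,6): δ = 132.00°  ·
  (5,7): δ = 81.08°  ·
  (6,7): δ = 129.07°  ·
antipodal pairs: 5

count = 5; pairs: (0,3), (0,4), (1,5), (2,7), (3,7)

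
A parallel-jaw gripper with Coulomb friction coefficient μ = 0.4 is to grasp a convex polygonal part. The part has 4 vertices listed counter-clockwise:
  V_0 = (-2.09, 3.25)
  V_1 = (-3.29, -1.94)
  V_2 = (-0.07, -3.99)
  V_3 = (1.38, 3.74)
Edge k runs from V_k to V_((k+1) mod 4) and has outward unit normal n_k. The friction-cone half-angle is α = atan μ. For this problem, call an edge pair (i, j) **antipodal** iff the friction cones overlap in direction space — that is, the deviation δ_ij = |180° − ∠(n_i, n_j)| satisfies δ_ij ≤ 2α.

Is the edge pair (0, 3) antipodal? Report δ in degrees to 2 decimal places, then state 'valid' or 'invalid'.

δ = 111.06°, invalid

α = atan 0.4 = 21.80°;  2α = 43.60°
edge 0: e_0 = (-1.20, -5.19);  n_0 = (-0.9743, +0.2253)
edge 3: e_3 = (-3.47, -0.49);  n_3 = (-0.1398, +0.9902)
∠(n_0, n_3) = 68.94°
δ = |180° − 68.94°| = 111.06°
111.06° > 2α = 43.60°  →  invalid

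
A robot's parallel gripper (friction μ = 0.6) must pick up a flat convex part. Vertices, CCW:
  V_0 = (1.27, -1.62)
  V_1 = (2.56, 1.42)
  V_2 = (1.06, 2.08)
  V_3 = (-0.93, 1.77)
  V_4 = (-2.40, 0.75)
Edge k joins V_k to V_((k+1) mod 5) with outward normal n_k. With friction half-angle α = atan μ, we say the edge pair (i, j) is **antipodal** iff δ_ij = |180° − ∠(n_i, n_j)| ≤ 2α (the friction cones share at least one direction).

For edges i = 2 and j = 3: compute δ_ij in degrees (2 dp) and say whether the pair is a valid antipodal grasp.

δ = 154.10°, invalid

α = atan 0.6 = 30.96°;  2α = 61.93°
edge 2: e_2 = (-1.99, -0.31);  n_2 = (-0.1539, +0.9881)
edge 3: e_3 = (-1.47, -1.02);  n_3 = (-0.5701, +0.8216)
∠(n_2, n_3) = 25.90°
δ = |180° − 25.90°| = 154.10°
154.10° > 2α = 61.93°  →  invalid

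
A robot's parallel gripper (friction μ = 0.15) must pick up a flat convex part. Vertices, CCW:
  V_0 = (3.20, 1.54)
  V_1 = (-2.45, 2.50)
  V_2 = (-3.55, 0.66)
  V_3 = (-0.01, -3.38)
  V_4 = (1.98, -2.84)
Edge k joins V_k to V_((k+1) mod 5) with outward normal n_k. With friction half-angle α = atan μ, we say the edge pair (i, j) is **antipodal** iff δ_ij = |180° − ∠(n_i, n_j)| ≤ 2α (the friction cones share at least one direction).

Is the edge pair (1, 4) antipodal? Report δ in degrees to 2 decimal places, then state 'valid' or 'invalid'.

α = atan 0.15 = 8.53°;  2α = 17.06°
edge 1: e_1 = (-1.10, -1.84);  n_1 = (-0.8583, +0.5131)
edge 4: e_4 = (+1.22, +4.38);  n_4 = (+0.9633, -0.2683)
∠(n_1, n_4) = 164.69°
δ = |180° − 164.69°| = 15.31°
15.31° ≤ 2α = 17.06°  →  valid

δ = 15.31°, valid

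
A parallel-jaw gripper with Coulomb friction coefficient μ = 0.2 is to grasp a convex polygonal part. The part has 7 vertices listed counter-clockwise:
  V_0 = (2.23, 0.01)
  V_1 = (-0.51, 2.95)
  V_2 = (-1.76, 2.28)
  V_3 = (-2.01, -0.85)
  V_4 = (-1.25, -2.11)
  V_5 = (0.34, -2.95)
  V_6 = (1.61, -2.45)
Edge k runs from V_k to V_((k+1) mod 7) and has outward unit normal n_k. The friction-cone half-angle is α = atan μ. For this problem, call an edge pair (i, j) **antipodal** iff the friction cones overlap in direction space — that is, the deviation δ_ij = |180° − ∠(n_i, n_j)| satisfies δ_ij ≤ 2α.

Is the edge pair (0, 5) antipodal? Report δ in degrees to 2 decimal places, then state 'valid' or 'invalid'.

α = atan 0.2 = 11.31°;  2α = 22.62°
edge 0: e_0 = (-2.74, +2.94);  n_0 = (+0.7316, +0.6818)
edge 5: e_5 = (+1.27, +0.50);  n_5 = (+0.3663, -0.9305)
∠(n_0, n_5) = 111.49°
δ = |180° − 111.49°| = 68.51°
68.51° > 2α = 22.62°  →  invalid

δ = 68.51°, invalid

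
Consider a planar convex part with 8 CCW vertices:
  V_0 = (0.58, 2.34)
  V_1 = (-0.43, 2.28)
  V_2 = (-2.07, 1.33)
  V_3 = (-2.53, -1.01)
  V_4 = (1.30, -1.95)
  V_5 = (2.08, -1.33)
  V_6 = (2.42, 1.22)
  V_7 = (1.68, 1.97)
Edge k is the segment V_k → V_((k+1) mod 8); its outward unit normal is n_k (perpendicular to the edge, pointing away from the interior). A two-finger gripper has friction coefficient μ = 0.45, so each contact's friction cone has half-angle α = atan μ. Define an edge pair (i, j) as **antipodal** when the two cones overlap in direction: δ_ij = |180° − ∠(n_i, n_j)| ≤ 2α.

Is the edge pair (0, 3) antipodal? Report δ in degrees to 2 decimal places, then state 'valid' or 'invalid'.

α = atan 0.45 = 24.23°;  2α = 48.46°
edge 0: e_0 = (-1.01, -0.06);  n_0 = (-0.0593, +0.9982)
edge 3: e_3 = (+3.83, -0.94);  n_3 = (-0.2384, -0.9712)
∠(n_0, n_3) = 162.81°
δ = |180° − 162.81°| = 17.19°
17.19° ≤ 2α = 48.46°  →  valid

δ = 17.19°, valid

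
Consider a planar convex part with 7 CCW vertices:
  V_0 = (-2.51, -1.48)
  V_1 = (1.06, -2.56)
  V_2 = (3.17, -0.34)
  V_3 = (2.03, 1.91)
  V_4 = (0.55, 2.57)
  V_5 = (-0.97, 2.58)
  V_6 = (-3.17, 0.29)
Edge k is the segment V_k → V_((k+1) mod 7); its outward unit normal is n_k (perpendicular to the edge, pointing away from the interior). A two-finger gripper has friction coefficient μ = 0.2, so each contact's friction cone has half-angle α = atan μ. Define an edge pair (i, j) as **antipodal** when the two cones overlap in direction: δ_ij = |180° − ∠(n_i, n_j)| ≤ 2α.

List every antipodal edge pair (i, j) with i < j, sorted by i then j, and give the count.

α = atan 0.2 = 11.31°;  2α = 22.62°
n_0 = (-0.2896, -0.9572)
n_1 = (+0.7248, -0.6889)
n_2 = (+0.8920, +0.4520)
n_3 = (+0.4073, +0.9133)
n_4 = (+0.0066, +1.0000)
n_5 = (-0.7211, +0.6928)
n_6 = (-0.9370, -0.3494)
  (0,1): δ = 116.71°  ·
  (0,2): δ = 46.30°  ·
  (0,3): δ = 7.20°  ✓
  (0,4): δ = 16.45°  ✓
  (0,5): δ = 62.98°  ·
  (0,6): δ = 127.28°  ·
  (1,2): δ = 109.59°  ·
  (1,3): δ = 70.49°  ·
  (1,4): δ = 46.83°  ·
  (1,5): δ = 0.31°  ✓
  (1,6): δ = 63.99°  ·
  (2,3): δ = 140.90°  ·
  (2,4): δ = 117.25°  ·
  (2,5): δ = 70.72°  ·
  (2,6): δ = 6.42°  ✓
  (3,4): δ = 156.34°  ·
  (3,5): δ = 109.82°  ·
  (3,6): δ = 45.52°  ·
  (4,5): δ = 133.47°  ·
  (4,6): δ = 69.17°  ·
  (5,6): δ = 115.70°  ·
antipodal pairs: 4

count = 4; pairs: (0,3), (0,4), (1,5), (2,6)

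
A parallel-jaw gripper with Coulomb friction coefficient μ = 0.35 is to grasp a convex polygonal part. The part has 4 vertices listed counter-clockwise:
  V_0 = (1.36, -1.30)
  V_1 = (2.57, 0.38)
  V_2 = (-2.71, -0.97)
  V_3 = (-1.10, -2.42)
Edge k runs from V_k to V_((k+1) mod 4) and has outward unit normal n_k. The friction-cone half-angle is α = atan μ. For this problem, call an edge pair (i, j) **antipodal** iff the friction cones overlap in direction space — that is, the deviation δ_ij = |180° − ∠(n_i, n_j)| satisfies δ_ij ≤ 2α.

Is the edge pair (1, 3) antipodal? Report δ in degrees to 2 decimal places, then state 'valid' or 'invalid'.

δ = 10.14°, valid

α = atan 0.35 = 19.29°;  2α = 38.58°
edge 1: e_1 = (-5.28, -1.35);  n_1 = (-0.2477, +0.9688)
edge 3: e_3 = (+2.46, +1.12);  n_3 = (+0.4144, -0.9101)
∠(n_1, n_3) = 169.86°
δ = |180° − 169.86°| = 10.14°
10.14° ≤ 2α = 38.58°  →  valid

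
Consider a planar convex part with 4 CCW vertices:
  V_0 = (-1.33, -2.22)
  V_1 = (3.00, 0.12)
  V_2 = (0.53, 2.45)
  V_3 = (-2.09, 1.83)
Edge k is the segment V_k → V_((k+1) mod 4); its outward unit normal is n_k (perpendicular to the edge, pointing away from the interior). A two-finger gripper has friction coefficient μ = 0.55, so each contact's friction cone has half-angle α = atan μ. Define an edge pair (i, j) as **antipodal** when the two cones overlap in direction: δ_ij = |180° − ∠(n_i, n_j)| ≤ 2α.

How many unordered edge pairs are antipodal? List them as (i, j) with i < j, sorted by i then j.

α = atan 0.55 = 28.81°;  2α = 57.62°
n_0 = (+0.4754, -0.8798)
n_1 = (+0.6862, +0.7274)
n_2 = (-0.2303, +0.9731)
n_3 = (-0.9828, -0.1844)
  (0,1): δ = 71.72°  ·
  (0,2): δ = 15.07°  ✓
  (0,3): δ = 72.24°  ·
  (1,2): δ = 123.36°  ·
  (1,3): δ = 36.04°  ✓
  (2,3): δ = 92.69°  ·
antipodal pairs: 2

count = 2; pairs: (0,2), (1,3)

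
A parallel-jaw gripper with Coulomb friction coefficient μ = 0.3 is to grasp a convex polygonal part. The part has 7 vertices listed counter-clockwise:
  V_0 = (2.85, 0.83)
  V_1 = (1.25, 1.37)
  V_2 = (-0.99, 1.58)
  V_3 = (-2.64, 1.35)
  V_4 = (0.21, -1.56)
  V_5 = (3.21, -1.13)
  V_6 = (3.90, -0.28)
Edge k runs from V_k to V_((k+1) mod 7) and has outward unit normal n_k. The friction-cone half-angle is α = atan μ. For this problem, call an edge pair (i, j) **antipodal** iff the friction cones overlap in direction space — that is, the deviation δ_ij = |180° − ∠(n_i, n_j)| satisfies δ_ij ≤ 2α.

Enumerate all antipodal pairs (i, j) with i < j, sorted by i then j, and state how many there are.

α = atan 0.3 = 16.70°;  2α = 33.40°
n_0 = (+0.3198, +0.9475)
n_1 = (+0.0933, +0.9956)
n_2 = (-0.1381, +0.9904)
n_3 = (-0.7144, -0.6997)
n_4 = (+0.1419, -0.9899)
n_5 = (+0.7764, -0.6302)
n_6 = (+0.7265, +0.6872)
  (0,1): δ = 166.71°  ·
  (0,2): δ = 153.41°  ·
  (0,3): δ = 26.95°  ✓
  (0,4): δ = 26.81°  ✓
  (0,5): δ = 69.58°  ·
  (0,6): δ = 152.06°  ·
  (1,2): δ = 166.71°  ·
  (1,3): δ = 40.24°  ·
  (1,4): δ = 13.51°  ✓
  (1,5): δ = 56.29°  ·
  (1,6): δ = 138.76°  ·
  (2,3): δ = 53.53°  ·
  (2,4): δ = 0.22°  ✓
  (2,5): δ = 43.00°  ·
  (2,6): δ = 125.47°  ·
  (3,4): δ = 126.25°  ·
  (3,5): δ = 83.47°  ·
  (3,6): δ = 0.99°  ✓
  (4,5): δ = 137.23°  ·
  (4,6): δ = 54.75°  ·
  (5,6): δ = 97.52°  ·
antipodal pairs: 5

count = 5; pairs: (0,3), (0,4), (1,4), (2,4), (3,6)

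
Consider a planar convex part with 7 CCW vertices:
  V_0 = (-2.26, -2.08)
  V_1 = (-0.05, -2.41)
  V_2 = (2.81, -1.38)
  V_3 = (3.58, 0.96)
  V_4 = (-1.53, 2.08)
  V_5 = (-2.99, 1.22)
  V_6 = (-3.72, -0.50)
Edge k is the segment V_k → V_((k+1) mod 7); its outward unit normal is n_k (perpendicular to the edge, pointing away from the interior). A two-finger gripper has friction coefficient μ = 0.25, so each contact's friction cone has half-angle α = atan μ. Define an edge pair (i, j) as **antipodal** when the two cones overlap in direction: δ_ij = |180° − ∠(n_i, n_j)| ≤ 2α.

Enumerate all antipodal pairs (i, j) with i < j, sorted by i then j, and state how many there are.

count = 3; pairs: (0,3), (1,4), (2,5)

α = atan 0.25 = 14.04°;  2α = 28.07°
n_0 = (-0.1477, -0.9890)
n_1 = (+0.3388, -0.9408)
n_2 = (+0.9499, -0.3126)
n_3 = (+0.2141, +0.9768)
n_4 = (-0.5075, +0.8616)
n_5 = (-0.9205, +0.3907)
n_6 = (-0.7344, -0.6787)
  (0,1): δ = 151.70°  ·
  (0,2): δ = 99.72°  ·
  (0,3): δ = 3.87°  ✓
  (0,4): δ = 38.99°  ·
  (0,5): δ = 75.50°  ·
  (0,6): δ = 141.23°  ·
  (1,2): δ = 128.02°  ·
  (1,3): δ = 32.17°  ·
  (1,4): δ = 10.69°  ✓
  (1,5): δ = 47.20°  ·
  (1,6): δ = 112.93°  ·
  (2,3): δ = 84.15°  ·
  (2,4): δ = 41.29°  ·
  (2,5): δ = 4.78°  ✓
  (2,6): δ = 60.95°  ·
  (3,4): δ = 137.14°  ·
  (3,5): δ = 100.63°  ·
  (3,6): δ = 34.90°  ·
  (4,5): δ = 143.50°  ·
  (4,6): δ = 77.76°  ·
  (5,6): δ = 114.26°  ·
antipodal pairs: 3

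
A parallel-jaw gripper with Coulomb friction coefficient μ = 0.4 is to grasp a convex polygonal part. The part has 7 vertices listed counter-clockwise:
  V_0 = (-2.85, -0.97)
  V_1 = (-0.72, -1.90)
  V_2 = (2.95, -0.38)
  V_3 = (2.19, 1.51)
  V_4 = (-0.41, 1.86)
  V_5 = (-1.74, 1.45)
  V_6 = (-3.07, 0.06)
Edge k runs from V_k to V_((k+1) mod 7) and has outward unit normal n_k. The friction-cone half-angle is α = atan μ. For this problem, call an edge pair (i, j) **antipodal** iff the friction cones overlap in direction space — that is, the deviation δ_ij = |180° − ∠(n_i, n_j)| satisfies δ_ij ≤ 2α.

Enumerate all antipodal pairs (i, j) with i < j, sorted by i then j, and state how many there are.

α = atan 0.4 = 21.80°;  2α = 43.60°
n_0 = (-0.4001, -0.9165)
n_1 = (+0.3826, -0.9239)
n_2 = (+0.9278, +0.3731)
n_3 = (+0.1334, +0.9911)
n_4 = (-0.2946, +0.9556)
n_5 = (-0.7225, +0.6913)
n_6 = (-0.9779, -0.2089)
  (0,1): δ = 133.92°  ·
  (0,2): δ = 44.51°  ·
  (0,3): δ = 15.92°  ✓
  (0,4): δ = 40.72°  ✓
  (0,5): δ = 69.85°  ·
  (0,6): δ = 125.64°  ·
  (1,2): δ = 90.59°  ·
  (1,3): δ = 30.16°  ✓
  (1,4): δ = 5.36°  ✓
  (1,5): δ = 23.77°  ✓
  (1,6): δ = 79.56°  ·
  (2,3): δ = 119.57°  ·
  (2,4): δ = 94.77°  ·
  (2,5): δ = 65.64°  ·
  (2,6): δ = 9.85°  ✓
  (3,4): δ = 155.20°  ·
  (3,5): δ = 126.07°  ·
  (3,6): δ = 70.28°  ·
  (4,5): δ = 150.87°  ·
  (4,6): δ = 95.08°  ·
  (5,6): δ = 124.21°  ·
antipodal pairs: 6

count = 6; pairs: (0,3), (0,4), (1,3), (1,4), (1,5), (2,6)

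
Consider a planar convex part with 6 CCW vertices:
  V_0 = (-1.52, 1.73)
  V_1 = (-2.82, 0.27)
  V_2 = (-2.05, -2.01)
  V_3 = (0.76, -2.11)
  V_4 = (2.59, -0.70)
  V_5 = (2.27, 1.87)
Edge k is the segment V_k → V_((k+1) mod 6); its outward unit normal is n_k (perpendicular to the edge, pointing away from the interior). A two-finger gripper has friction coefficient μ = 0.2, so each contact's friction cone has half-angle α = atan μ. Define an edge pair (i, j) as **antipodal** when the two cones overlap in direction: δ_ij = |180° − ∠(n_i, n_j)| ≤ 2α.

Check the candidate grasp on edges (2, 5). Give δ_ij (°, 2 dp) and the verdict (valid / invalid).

δ = 4.15°, valid

α = atan 0.2 = 11.31°;  2α = 22.62°
edge 2: e_2 = (+2.81, -0.10);  n_2 = (-0.0356, -0.9994)
edge 5: e_5 = (-3.79, -0.14);  n_5 = (-0.0369, +0.9993)
∠(n_2, n_5) = 175.85°
δ = |180° − 175.85°| = 4.15°
4.15° ≤ 2α = 22.62°  →  valid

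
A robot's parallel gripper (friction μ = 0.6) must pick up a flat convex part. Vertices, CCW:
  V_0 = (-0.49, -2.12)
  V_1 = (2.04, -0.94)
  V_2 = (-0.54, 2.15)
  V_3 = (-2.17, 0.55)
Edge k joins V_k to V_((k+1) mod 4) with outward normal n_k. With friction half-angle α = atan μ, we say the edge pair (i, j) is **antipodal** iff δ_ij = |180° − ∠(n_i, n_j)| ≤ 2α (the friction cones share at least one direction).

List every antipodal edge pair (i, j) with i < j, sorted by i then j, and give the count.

α = atan 0.6 = 30.96°;  2α = 61.93°
n_0 = (+0.4227, -0.9063)
n_1 = (+0.7676, +0.6409)
n_2 = (-0.7005, +0.7136)
n_3 = (-0.8464, -0.5326)
  (0,1): δ = 75.14°  ·
  (0,2): δ = 19.46°  ✓
  (0,3): δ = 97.17°  ·
  (1,2): δ = 85.39°  ·
  (1,3): δ = 7.68°  ✓
  (2,3): δ = 102.29°  ·
antipodal pairs: 2

count = 2; pairs: (0,2), (1,3)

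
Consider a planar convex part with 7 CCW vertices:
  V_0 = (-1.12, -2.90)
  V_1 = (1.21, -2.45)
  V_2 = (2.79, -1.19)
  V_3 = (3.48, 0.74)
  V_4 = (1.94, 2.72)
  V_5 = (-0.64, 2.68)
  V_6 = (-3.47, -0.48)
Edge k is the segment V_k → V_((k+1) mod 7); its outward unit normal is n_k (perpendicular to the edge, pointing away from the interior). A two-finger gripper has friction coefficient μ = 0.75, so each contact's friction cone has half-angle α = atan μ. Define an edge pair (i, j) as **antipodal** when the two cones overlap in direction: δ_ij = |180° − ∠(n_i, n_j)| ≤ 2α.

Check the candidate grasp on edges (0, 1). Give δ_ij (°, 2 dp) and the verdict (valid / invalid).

δ = 152.36°, invalid

α = atan 0.75 = 36.87°;  2α = 73.74°
edge 0: e_0 = (+2.33, +0.45);  n_0 = (+0.1896, -0.9819)
edge 1: e_1 = (+1.58, +1.26);  n_1 = (+0.6235, -0.7818)
∠(n_0, n_1) = 27.64°
δ = |180° − 27.64°| = 152.36°
152.36° > 2α = 73.74°  →  invalid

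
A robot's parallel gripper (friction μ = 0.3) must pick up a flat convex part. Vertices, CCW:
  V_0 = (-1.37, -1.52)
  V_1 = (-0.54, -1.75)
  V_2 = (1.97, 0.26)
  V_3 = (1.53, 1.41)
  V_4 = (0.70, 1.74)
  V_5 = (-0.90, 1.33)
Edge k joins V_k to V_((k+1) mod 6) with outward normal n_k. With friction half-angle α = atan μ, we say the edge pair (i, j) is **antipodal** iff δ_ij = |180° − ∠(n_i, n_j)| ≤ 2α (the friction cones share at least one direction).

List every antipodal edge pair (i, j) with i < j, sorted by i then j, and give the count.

α = atan 0.3 = 16.70°;  2α = 33.40°
n_0 = (-0.2670, -0.9637)
n_1 = (+0.6251, -0.7806)
n_2 = (+0.9340, +0.3573)
n_3 = (+0.3695, +0.9292)
n_4 = (-0.2482, +0.9687)
n_5 = (-0.9867, +0.1627)
  (0,1): δ = 125.82°  ·
  (0,2): δ = 53.57°  ·
  (0,3): δ = 6.19°  ✓
  (0,4): δ = 29.86°  ✓
  (0,5): δ = 96.12°  ·
  (1,2): δ = 107.75°  ·
  (1,3): δ = 60.37°  ·
  (1,4): δ = 24.31°  ✓
  (1,5): δ = 41.95°  ·
  (2,3): δ = 132.62°  ·
  (2,4): δ = 96.56°  ·
  (2,5): δ = 30.30°  ✓
  (3,4): δ = 143.94°  ·
  (3,5): δ = 77.68°  ·
  (4,5): δ = 113.74°  ·
antipodal pairs: 4

count = 4; pairs: (0,3), (0,4), (1,4), (2,5)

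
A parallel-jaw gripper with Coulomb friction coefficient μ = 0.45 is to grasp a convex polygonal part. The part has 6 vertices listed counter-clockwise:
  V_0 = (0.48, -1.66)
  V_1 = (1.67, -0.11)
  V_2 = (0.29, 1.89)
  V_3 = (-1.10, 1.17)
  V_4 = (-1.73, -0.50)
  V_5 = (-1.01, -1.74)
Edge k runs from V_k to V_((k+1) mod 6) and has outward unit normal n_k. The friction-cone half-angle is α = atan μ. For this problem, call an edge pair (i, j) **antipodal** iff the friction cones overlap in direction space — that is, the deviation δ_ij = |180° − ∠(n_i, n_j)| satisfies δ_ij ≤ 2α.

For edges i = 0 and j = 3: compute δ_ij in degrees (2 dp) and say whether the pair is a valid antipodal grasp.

δ = 16.85°, valid

α = atan 0.45 = 24.23°;  2α = 48.46°
edge 0: e_0 = (+1.19, +1.55);  n_0 = (+0.7932, -0.6090)
edge 3: e_3 = (-0.63, -1.67);  n_3 = (-0.9356, +0.3530)
∠(n_0, n_3) = 163.15°
δ = |180° − 163.15°| = 16.85°
16.85° ≤ 2α = 48.46°  →  valid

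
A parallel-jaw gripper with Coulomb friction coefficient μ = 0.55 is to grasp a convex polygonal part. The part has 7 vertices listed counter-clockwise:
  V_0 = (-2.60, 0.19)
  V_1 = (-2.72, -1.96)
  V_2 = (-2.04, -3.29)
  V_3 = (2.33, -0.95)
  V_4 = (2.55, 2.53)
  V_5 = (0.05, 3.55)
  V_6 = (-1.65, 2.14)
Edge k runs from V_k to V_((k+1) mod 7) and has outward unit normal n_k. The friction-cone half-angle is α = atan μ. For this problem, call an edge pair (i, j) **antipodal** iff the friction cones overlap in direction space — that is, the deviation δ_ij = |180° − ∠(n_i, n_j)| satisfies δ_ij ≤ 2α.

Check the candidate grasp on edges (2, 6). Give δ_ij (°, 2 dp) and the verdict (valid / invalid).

δ = 35.86°, valid

α = atan 0.55 = 28.81°;  2α = 57.62°
edge 2: e_2 = (+4.37, +2.34);  n_2 = (+0.4721, -0.8816)
edge 6: e_6 = (-0.95, -1.95);  n_6 = (-0.8990, +0.4380)
∠(n_2, n_6) = 144.14°
δ = |180° − 144.14°| = 35.86°
35.86° ≤ 2α = 57.62°  →  valid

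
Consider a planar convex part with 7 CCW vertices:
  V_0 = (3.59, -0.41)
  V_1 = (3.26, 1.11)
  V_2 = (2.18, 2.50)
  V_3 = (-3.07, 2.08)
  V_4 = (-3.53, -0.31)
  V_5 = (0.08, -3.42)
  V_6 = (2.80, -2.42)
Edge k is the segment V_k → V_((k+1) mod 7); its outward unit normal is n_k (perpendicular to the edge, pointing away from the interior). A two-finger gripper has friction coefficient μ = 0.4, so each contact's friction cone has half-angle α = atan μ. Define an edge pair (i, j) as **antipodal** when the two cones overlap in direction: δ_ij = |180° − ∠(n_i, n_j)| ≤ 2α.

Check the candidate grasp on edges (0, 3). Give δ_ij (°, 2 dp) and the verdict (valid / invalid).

α = atan 0.4 = 21.80°;  2α = 43.60°
edge 0: e_0 = (-0.33, +1.52);  n_0 = (+0.9772, +0.2122)
edge 3: e_3 = (-0.46, -2.39);  n_3 = (-0.9820, +0.1890)
∠(n_0, n_3) = 156.86°
δ = |180° − 156.86°| = 23.14°
23.14° ≤ 2α = 43.60°  →  valid

δ = 23.14°, valid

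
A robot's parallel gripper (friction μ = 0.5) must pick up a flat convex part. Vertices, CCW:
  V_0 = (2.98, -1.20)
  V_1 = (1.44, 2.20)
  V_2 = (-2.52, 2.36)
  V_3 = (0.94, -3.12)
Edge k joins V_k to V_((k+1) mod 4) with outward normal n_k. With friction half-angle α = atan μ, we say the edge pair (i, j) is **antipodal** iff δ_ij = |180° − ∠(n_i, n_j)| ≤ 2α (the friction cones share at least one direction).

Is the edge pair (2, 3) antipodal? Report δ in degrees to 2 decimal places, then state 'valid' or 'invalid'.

α = atan 0.5 = 26.57°;  2α = 53.13°
edge 2: e_2 = (+3.46, -5.48);  n_2 = (-0.8456, -0.5339)
edge 3: e_3 = (+2.04, +1.92);  n_3 = (+0.6854, -0.7282)
∠(n_2, n_3) = 101.00°
δ = |180° − 101.00°| = 79.00°
79.00° > 2α = 53.13°  →  invalid

δ = 79.00°, invalid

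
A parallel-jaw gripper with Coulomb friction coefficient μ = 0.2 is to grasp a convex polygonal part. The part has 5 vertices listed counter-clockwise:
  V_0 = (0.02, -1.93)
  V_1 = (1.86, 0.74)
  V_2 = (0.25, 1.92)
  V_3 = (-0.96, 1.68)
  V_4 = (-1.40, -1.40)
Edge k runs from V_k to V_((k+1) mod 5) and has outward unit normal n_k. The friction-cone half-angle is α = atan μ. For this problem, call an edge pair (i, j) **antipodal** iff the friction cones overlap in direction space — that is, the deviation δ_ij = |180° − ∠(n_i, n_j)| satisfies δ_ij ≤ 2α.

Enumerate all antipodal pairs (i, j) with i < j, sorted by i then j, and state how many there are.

α = atan 0.2 = 11.31°;  2α = 22.62°
n_0 = (+0.8234, -0.5674)
n_1 = (+0.5911, +0.8066)
n_2 = (-0.1946, +0.9809)
n_3 = (-0.9899, +0.1414)
n_4 = (-0.3497, -0.9369)
  (0,1): δ = 91.67°  ·
  (0,2): δ = 44.21°  ·
  (0,3): δ = 26.44°  ·
  (0,4): δ = 104.10°  ·
  (1,2): δ = 132.54°  ·
  (1,3): δ = 61.89°  ·
  (1,4): δ = 15.77°  ✓
  (2,3): δ = 109.35°  ·
  (2,4): δ = 31.69°  ·
  (3,4): δ = 102.34°  ·
antipodal pairs: 1

count = 1; pairs: (1,4)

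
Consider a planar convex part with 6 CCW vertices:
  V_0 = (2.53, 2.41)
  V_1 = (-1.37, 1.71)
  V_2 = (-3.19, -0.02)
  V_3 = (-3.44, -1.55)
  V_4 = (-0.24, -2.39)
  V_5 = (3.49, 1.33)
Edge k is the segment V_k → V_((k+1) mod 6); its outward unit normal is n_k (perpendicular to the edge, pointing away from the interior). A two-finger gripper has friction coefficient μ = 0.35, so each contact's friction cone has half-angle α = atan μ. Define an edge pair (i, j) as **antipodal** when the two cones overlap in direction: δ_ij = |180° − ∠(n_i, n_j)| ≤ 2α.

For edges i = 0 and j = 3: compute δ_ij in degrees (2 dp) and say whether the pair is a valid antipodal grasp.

δ = 24.88°, valid

α = atan 0.35 = 19.29°;  2α = 38.58°
edge 0: e_0 = (-3.90, -0.70);  n_0 = (-0.1767, +0.9843)
edge 3: e_3 = (+3.20, -0.84);  n_3 = (-0.2539, -0.9672)
∠(n_0, n_3) = 155.12°
δ = |180° − 155.12°| = 24.88°
24.88° ≤ 2α = 38.58°  →  valid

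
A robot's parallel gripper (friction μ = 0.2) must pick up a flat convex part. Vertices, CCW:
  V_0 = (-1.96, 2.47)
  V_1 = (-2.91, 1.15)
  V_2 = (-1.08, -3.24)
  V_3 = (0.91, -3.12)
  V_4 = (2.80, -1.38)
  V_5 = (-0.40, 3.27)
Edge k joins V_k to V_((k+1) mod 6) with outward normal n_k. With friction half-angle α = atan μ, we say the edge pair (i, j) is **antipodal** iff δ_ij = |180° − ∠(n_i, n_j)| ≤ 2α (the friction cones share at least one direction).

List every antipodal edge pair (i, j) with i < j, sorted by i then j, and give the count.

count = 3; pairs: (0,3), (1,4), (3,5)

α = atan 0.2 = 11.31°;  2α = 22.62°
n_0 = (-0.8117, +0.5841)
n_1 = (-0.9230, -0.3848)
n_2 = (+0.0602, -0.9982)
n_3 = (+0.6773, -0.7357)
n_4 = (+0.8238, +0.5669)
n_5 = (-0.4563, +0.8898)
  (0,1): δ = 121.63°  ·
  (0,2): δ = 50.81°  ·
  (0,3): δ = 11.62°  ✓
  (0,4): δ = 70.28°  ·
  (0,5): δ = 152.89°  ·
  (1,2): δ = 109.18°  ·
  (1,3): δ = 70.00°  ·
  (1,4): δ = 11.91°  ✓
  (1,5): δ = 94.52°  ·
  (2,3): δ = 140.82°  ·
  (2,4): δ = 58.92°  ·
  (2,5): δ = 23.70°  ·
  (3,4): δ = 98.10°  ·
  (3,5): δ = 15.48°  ✓
  (4,5): δ = 97.38°  ·
antipodal pairs: 3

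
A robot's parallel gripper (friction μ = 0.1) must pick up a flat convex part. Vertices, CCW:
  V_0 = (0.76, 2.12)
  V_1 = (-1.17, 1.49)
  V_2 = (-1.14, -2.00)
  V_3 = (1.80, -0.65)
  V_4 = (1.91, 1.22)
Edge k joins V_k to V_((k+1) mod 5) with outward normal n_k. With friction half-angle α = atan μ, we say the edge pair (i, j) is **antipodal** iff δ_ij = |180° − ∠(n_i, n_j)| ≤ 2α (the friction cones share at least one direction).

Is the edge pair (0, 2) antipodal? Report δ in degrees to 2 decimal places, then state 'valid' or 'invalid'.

α = atan 0.1 = 5.71°;  2α = 11.42°
edge 0: e_0 = (-1.93, -0.63);  n_0 = (-0.3103, +0.9506)
edge 2: e_2 = (+2.94, +1.35);  n_2 = (+0.4173, -0.9088)
∠(n_0, n_2) = 173.41°
δ = |180° − 173.41°| = 6.59°
6.59° ≤ 2α = 11.42°  →  valid

δ = 6.59°, valid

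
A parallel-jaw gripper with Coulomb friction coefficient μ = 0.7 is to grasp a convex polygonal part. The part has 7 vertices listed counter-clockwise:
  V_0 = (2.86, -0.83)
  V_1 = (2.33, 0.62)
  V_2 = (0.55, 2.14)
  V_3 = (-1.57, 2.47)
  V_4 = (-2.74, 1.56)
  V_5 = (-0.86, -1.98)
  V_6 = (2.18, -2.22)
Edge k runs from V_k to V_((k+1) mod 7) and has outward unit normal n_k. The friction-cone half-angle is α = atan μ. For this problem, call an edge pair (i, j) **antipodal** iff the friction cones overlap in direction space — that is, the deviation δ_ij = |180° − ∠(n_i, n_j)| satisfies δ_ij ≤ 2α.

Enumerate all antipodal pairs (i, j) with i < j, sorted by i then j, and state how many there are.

count = 9; pairs: (0,4), (0,5), (1,4), (1,5), (2,4), (2,5), (3,5), (3,6), (4,6)

α = atan 0.7 = 34.99°;  2α = 69.98°
n_0 = (+0.9392, +0.3433)
n_1 = (+0.6494, +0.7605)
n_2 = (+0.1538, +0.9881)
n_3 = (-0.6139, +0.7894)
n_4 = (-0.8832, -0.4690)
n_5 = (-0.0787, -0.9969)
n_6 = (+0.8983, -0.4394)
  (0,1): δ = 150.57°  ·
  (0,2): δ = 118.93°  ·
  (0,3): δ = 72.20°  ·
  (0,4): δ = 7.89°  ✓
  (0,5): δ = 65.41°  ✓
  (0,6): δ = 133.85°  ·
  (1,2): δ = 148.35°  ·
  (1,3): δ = 101.63°  ·
  (1,4): δ = 21.53°  ✓
  (1,5): δ = 35.98°  ✓
  (1,6): δ = 104.43°  ·
  (2,3): δ = 133.28°  ·
  (2,4): δ = 53.18°  ✓
  (2,5): δ = 4.33°  ✓
  (2,6): δ = 72.78°  ·
  (3,4): δ = 99.90°  ·
  (3,5): δ = 42.39°  ✓
  (3,6): δ = 26.06°  ✓
  (4,5): δ = 122.49°  ·
  (4,6): δ = 54.04°  ✓
  (5,6): δ = 111.55°  ·
antipodal pairs: 9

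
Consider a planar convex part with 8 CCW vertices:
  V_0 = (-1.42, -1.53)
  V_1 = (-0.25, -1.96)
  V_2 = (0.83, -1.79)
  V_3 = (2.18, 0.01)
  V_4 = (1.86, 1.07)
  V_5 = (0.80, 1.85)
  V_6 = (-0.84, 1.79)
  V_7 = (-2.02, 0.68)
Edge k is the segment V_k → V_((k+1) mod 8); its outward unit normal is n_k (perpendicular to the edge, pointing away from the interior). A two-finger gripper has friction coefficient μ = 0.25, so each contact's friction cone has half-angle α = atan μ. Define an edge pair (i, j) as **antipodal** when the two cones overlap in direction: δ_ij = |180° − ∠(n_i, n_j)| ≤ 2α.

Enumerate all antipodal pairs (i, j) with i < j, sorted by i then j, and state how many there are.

α = atan 0.25 = 14.04°;  2α = 28.07°
n_0 = (-0.3450, -0.9386)
n_1 = (+0.1555, -0.9878)
n_2 = (+0.8000, -0.6000)
n_3 = (+0.9573, +0.2890)
n_4 = (+0.5927, +0.8054)
n_5 = (-0.0366, +0.9993)
n_6 = (-0.6852, +0.7284)
n_7 = (-0.9651, -0.2620)
  (0,1): δ = 150.88°  ·
  (0,2): δ = 106.69°  ·
  (0,3): δ = 53.02°  ·
  (0,4): δ = 16.17°  ✓
  (0,5): δ = 22.27°  ✓
  (0,6): δ = 63.43°  ·
  (0,7): δ = 125.37°  ·
  (1,2): δ = 135.82°  ·
  (1,3): δ = 82.15°  ·
  (1,4): δ = 45.29°  ·
  (1,5): δ = 6.85°  ✓
  (1,6): δ = 34.30°  ·
  (1,7): δ = 96.24°  ·
  (2,3): δ = 126.33°  ·
  (2,4): δ = 89.48°  ·
  (2,5): δ = 51.03°  ·
  (2,6): δ = 9.88°  ✓
  (2,7): δ = 52.06°  ·
  (3,4): δ = 143.15°  ·
  (3,5): δ = 104.70°  ·
  (3,6): δ = 63.55°  ·
  (3,7): δ = 1.61°  ✓
  (4,5): δ = 141.56°  ·
  (4,6): δ = 100.40°  ·
  (4,7): δ = 38.46°  ·
  (5,6): δ = 138.85°  ·
  (5,7): δ = 76.91°  ·
  (6,7): δ = 118.06°  ·
antipodal pairs: 5

count = 5; pairs: (0,4), (0,5), (1,5), (2,6), (3,7)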